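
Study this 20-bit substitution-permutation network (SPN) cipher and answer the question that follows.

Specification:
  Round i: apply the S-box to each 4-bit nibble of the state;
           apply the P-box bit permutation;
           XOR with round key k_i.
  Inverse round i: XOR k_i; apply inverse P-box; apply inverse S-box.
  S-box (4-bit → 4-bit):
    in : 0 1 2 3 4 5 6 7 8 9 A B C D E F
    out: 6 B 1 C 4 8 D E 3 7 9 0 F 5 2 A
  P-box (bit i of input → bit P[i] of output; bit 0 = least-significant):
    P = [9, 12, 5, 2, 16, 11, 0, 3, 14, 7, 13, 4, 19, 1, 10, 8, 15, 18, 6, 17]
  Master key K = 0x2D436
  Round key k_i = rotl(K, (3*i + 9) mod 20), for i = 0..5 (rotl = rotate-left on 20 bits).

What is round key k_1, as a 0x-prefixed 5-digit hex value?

0x362D4

K = 0x2D436
k_0 = rotl(K, (3*0+9) mod 20) = rotl(K, 9) = 0x86C5A
k_1 = rotl(K, (3*1+9) mod 20) = rotl(K, 12) = 0x362D4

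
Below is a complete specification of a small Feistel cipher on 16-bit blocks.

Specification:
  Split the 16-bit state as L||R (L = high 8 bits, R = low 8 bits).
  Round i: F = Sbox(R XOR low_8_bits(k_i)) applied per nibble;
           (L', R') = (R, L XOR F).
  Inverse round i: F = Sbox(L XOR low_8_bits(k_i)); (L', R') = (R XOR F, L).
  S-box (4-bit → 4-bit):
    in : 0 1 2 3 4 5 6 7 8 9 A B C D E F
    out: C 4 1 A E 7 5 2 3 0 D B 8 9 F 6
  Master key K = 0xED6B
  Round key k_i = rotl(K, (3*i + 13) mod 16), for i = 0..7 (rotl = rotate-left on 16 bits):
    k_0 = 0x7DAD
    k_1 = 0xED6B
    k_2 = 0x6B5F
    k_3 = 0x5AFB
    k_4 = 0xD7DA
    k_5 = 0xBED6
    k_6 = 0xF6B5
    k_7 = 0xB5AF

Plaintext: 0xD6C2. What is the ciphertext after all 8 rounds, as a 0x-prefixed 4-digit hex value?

s_0 = plaintext = 0xD6C2
s_1 = Round(s_0, k_0) = 0xC280
s_2 = Round(s_1, k_1) = 0x8039
s_3 = Round(s_2, k_2) = 0x39D5
s_4 = Round(s_3, k_3) = 0xD526
s_5 = Round(s_4, k_4) = 0x26BD
s_6 = Round(s_5, k_5) = 0xBD7D
s_7 = Round(s_6, k_6) = 0x7D3E
s_8 = Round(s_7, k_7) = 0x3E79

0x3E79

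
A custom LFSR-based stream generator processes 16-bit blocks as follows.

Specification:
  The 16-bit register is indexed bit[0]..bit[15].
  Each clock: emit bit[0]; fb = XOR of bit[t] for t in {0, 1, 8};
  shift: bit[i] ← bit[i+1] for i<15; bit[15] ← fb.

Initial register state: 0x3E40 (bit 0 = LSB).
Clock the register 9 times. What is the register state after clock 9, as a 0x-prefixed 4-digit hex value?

reg_0 = 0x3E40
clock 1: out=0, reg = 0x1F20
clock 2: out=0, reg = 0x8F90
clock 3: out=0, reg = 0xC7C8
clock 4: out=0, reg = 0xE3E4
clock 5: out=0, reg = 0xF1F2
clock 6: out=0, reg = 0x78F9
clock 7: out=1, reg = 0xBC7C
clock 8: out=0, reg = 0x5E3E
clock 9: out=0, reg = 0xAF1F

0xAF1F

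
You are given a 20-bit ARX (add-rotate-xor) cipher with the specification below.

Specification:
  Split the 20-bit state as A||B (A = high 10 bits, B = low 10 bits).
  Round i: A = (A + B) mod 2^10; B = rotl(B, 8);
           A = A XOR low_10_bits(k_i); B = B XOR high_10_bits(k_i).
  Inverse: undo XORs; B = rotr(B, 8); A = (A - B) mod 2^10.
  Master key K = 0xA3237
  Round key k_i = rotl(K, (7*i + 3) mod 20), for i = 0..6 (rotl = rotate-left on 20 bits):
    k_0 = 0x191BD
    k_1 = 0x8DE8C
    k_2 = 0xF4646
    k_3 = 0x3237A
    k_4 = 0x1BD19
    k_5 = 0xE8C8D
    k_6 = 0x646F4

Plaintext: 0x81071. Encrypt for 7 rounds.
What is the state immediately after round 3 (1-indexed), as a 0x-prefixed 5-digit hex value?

0x1CE4B

s_0 = plaintext = 0x81071
s_1 = Round(s_0, k_0) = 0xF2178
s_2 = Round(s_1, k_1) = 0xF3269
s_3 = Round(s_2, k_2) = 0x1CE4B
s_4 = Round(s_3, k_3) = 0x7135A
s_5 = Round(s_4, k_4) = 0x01EB9
s_6 = Round(s_5, k_5) = 0x9360D
s_7 = Round(s_6, k_6) = 0xAB812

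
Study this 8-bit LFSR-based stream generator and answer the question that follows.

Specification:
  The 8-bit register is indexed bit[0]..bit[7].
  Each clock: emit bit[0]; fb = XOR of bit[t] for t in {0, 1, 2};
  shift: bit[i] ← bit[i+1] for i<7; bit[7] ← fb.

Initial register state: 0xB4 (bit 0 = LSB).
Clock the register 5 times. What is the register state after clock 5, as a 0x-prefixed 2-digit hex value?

0x1D

reg_0 = 0xB4
clock 1: out=0, reg = 0xDA
clock 2: out=0, reg = 0xED
clock 3: out=1, reg = 0x76
clock 4: out=0, reg = 0x3B
clock 5: out=1, reg = 0x1D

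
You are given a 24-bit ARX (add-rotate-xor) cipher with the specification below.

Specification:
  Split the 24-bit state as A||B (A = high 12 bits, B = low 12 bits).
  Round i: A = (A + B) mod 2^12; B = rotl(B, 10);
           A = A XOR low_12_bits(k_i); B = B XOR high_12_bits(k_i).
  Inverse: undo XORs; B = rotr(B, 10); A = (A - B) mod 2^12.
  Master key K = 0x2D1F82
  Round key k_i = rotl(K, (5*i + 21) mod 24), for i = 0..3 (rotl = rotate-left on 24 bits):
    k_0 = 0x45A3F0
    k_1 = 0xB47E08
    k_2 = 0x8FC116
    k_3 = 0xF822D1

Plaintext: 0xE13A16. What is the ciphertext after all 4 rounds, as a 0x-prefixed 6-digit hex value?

s_0 = plaintext = 0xE13A16
s_1 = Round(s_0, k_0) = 0xBD9EDF
s_2 = Round(s_1, k_1) = 0x4B04F0
s_3 = Round(s_2, k_2) = 0x8B69C0
s_4 = Round(s_3, k_3) = 0x0A7DF2

0x0A7DF2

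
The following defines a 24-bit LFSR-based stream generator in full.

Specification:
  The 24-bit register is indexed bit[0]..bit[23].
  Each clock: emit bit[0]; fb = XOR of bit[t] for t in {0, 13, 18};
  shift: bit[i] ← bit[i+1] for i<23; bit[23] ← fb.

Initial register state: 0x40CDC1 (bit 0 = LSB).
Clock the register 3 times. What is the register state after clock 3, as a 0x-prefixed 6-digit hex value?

reg_0 = 0x40CDC1
clock 1: out=1, reg = 0xA066E0
clock 2: out=0, reg = 0xD03370
clock 3: out=0, reg = 0xE819B8

0xE819B8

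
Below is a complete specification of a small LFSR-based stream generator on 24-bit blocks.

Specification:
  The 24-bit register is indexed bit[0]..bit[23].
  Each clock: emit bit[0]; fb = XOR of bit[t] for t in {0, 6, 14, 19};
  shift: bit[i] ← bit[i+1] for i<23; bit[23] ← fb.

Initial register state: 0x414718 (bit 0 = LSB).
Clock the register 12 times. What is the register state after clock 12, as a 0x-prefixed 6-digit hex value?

reg_0 = 0x414718
clock 1: out=0, reg = 0xA0A38C
clock 2: out=0, reg = 0x5051C6
clock 3: out=0, reg = 0x2828E3
clock 4: out=1, reg = 0x941471
clock 5: out=1, reg = 0x4A0A38
clock 6: out=0, reg = 0xA5051C
clock 7: out=0, reg = 0x52828E
clock 8: out=0, reg = 0x294147
clock 9: out=1, reg = 0x14A0A3
clock 10: out=1, reg = 0x8A5051
clock 11: out=1, reg = 0x452828
clock 12: out=0, reg = 0x229414

0x229414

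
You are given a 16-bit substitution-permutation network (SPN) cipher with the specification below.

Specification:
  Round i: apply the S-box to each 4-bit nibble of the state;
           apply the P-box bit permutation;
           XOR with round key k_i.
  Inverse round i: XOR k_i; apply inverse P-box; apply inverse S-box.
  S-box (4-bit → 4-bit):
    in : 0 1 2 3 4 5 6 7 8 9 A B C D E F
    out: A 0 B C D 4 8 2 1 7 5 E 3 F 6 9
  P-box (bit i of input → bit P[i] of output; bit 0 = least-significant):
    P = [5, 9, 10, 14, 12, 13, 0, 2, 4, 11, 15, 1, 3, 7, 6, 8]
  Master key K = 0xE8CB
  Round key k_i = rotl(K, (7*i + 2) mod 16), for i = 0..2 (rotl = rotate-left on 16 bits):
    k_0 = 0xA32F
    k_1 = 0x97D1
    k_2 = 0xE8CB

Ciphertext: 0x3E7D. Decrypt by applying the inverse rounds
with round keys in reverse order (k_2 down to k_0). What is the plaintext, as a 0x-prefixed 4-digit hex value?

s_0 = ciphertext = 0x3E7D
s_1 = InvRound(s_0, k_2) = 0x74FD
s_2 = InvRound(s_1, k_1) = 0xF502
s_3 = InvRound(s_2, k_0) = 0x814D

0x814D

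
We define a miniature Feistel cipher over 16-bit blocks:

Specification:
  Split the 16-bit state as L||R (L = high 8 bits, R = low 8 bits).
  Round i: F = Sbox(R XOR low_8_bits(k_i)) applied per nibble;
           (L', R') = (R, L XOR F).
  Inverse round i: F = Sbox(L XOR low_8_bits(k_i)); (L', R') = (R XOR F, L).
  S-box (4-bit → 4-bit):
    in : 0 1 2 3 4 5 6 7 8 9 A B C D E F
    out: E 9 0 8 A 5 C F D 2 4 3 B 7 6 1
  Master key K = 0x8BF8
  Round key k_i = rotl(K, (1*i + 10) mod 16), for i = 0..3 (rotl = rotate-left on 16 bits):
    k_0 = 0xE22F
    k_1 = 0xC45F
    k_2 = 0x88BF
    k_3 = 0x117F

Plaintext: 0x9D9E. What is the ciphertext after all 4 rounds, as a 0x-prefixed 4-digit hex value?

s_0 = plaintext = 0x9D9E
s_1 = Round(s_0, k_0) = 0x9EA4
s_2 = Round(s_1, k_1) = 0xA48D
s_3 = Round(s_2, k_2) = 0x8D24
s_4 = Round(s_3, k_3) = 0x24DE

0x24DE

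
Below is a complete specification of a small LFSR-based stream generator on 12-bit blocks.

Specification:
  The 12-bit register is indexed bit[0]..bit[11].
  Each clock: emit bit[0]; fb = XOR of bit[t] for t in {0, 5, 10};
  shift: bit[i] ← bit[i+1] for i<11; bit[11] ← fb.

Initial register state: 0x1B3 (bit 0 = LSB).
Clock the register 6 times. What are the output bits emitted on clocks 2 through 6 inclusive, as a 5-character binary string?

reg_0 = 0x1B3
clock 1: out=1, reg = 0x0D9
clock 2: out=1, reg = 0x86C
clock 3: out=0, reg = 0xC36
clock 4: out=0, reg = 0x61B
clock 5: out=1, reg = 0x30D
clock 6: out=1, reg = 0x986

10011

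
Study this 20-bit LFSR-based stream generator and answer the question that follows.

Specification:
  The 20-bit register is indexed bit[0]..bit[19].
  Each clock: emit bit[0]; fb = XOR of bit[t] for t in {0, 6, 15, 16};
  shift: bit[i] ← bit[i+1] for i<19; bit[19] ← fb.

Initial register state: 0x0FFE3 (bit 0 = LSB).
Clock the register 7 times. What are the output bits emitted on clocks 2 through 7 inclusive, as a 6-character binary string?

100011

reg_0 = 0x0FFE3
clock 1: out=1, reg = 0x87FF1
clock 2: out=1, reg = 0x43FF8
clock 3: out=0, reg = 0xA1FFC
clock 4: out=0, reg = 0xD0FFE
clock 5: out=0, reg = 0x687FF
clock 6: out=1, reg = 0xB43FF
clock 7: out=1, reg = 0xDA1FF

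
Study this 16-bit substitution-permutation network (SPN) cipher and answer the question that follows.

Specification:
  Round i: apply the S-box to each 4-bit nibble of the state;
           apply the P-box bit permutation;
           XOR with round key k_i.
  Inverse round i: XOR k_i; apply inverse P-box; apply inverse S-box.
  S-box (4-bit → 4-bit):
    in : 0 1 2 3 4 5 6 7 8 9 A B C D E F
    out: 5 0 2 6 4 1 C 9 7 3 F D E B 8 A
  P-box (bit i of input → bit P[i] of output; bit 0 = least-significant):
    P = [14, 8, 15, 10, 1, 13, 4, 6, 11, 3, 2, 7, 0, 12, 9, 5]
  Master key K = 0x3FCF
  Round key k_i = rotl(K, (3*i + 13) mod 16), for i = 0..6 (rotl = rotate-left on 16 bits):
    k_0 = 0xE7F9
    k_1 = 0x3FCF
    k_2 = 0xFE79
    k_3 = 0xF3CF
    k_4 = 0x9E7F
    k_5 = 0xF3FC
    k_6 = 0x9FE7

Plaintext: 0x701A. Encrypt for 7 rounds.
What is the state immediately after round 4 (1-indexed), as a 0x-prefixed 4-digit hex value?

s_0 = plaintext = 0x701A
s_1 = Round(s_0, k_0) = 0x2ADC
s_2 = Round(s_1, k_1) = 0x8201
s_3 = Round(s_2, k_2) = 0xEC62
s_4 = Round(s_3, k_3) = 0xF233
s_5 = Round(s_4, k_4) = 0x2F47
s_6 = Round(s_5, k_5) = 0xA764
s_7 = Round(s_6, k_6) = 0x0516

0xF233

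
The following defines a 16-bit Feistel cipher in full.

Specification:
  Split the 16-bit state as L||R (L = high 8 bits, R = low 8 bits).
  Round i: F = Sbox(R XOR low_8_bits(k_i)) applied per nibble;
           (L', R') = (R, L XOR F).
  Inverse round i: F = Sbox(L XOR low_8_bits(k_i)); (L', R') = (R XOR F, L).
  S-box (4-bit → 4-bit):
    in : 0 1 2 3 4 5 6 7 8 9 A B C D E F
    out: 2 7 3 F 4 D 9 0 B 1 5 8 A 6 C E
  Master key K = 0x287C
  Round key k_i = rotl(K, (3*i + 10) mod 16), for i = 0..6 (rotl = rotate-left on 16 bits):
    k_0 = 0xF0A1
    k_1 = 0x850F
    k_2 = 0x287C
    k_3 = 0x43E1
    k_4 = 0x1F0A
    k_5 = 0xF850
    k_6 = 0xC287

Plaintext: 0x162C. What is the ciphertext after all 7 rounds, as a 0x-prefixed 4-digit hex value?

s_0 = plaintext = 0x162C
s_1 = Round(s_0, k_0) = 0x2CA0
s_2 = Round(s_1, k_1) = 0xA072
s_3 = Round(s_2, k_2) = 0x728C
s_4 = Round(s_3, k_3) = 0x8CE4
s_5 = Round(s_4, k_4) = 0xE440
s_6 = Round(s_5, k_5) = 0x4096
s_7 = Round(s_6, k_6) = 0x9637

0x9637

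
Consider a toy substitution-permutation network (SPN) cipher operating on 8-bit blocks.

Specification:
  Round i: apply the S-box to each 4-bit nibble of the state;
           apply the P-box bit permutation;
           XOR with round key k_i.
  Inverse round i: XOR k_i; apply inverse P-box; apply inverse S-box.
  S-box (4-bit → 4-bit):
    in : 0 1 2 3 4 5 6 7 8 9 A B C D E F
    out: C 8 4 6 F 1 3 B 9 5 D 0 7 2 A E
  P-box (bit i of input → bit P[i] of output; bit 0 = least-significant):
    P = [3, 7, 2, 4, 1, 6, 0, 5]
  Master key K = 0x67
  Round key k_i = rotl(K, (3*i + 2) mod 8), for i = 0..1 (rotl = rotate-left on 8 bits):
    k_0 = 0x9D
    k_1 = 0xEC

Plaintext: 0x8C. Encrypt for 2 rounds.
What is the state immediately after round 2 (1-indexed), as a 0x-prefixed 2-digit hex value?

s_0 = plaintext = 0x8C
s_1 = Round(s_0, k_0) = 0x33
s_2 = Round(s_1, k_1) = 0x29

0x29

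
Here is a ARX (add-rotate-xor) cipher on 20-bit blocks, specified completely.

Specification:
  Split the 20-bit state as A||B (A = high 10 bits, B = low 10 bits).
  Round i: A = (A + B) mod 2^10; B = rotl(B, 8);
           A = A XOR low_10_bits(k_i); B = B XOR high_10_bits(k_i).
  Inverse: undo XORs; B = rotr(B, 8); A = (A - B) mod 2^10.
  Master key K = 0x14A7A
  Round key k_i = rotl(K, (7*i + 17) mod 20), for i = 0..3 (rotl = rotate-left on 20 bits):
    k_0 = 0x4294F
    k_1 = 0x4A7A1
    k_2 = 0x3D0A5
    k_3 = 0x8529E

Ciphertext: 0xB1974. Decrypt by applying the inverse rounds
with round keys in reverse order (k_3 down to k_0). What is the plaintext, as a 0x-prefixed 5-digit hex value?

s_0 = ciphertext = 0xB1974
s_1 = InvRound(s_0, k_3) = 0xB5583
s_2 = InvRound(s_1, k_2) = 0x24DDD
s_3 = InvRound(s_2, k_1) = 0xD8BD0
s_4 = InvRound(s_3, k_0) = 0xB0F6A

0xB0F6A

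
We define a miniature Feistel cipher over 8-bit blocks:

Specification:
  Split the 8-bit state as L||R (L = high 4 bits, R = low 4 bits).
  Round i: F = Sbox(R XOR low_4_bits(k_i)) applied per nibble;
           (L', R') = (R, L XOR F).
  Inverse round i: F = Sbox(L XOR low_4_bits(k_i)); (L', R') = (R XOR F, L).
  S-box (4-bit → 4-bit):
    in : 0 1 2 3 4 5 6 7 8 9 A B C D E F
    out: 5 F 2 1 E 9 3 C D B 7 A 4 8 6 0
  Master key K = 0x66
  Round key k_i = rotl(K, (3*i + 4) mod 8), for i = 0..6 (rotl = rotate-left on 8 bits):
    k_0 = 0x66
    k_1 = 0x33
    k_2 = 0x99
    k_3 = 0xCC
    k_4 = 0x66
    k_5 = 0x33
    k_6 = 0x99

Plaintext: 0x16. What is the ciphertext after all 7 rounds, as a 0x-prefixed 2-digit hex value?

s_0 = plaintext = 0x16
s_1 = Round(s_0, k_0) = 0x64
s_2 = Round(s_1, k_1) = 0x4A
s_3 = Round(s_2, k_2) = 0xA5
s_4 = Round(s_3, k_3) = 0x51
s_5 = Round(s_4, k_4) = 0x19
s_6 = Round(s_5, k_5) = 0x96
s_7 = Round(s_6, k_6) = 0x69

0x69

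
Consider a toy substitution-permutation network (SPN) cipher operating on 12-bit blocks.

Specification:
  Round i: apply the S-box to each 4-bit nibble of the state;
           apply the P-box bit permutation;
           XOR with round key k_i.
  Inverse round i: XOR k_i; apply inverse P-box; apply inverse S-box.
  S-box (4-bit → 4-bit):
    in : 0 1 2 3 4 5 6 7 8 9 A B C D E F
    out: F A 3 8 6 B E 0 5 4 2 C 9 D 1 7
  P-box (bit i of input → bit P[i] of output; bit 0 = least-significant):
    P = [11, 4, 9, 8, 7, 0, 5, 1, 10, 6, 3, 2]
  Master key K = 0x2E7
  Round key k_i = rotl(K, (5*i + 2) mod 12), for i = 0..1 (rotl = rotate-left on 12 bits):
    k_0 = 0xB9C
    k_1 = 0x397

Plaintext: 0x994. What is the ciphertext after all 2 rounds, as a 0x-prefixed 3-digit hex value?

0x18E

s_0 = plaintext = 0x994
s_1 = Round(s_0, k_0) = 0x9A4
s_2 = Round(s_1, k_1) = 0x18E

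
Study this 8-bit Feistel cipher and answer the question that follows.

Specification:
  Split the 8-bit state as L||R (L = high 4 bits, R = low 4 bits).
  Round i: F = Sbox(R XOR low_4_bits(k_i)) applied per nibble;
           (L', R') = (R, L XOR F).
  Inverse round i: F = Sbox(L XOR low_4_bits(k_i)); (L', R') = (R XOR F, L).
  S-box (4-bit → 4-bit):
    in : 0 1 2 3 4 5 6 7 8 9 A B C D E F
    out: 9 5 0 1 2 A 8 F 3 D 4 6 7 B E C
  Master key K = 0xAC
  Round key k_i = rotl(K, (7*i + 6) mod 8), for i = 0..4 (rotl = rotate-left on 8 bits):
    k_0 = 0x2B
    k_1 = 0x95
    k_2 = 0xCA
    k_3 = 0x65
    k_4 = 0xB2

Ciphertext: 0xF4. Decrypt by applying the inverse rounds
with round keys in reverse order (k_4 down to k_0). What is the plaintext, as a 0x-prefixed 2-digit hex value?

0xD7

s_0 = ciphertext = 0xF4
s_1 = InvRound(s_0, k_4) = 0xFF
s_2 = InvRound(s_1, k_3) = 0xBF
s_3 = InvRound(s_2, k_2) = 0xAB
s_4 = InvRound(s_3, k_1) = 0x7A
s_5 = InvRound(s_4, k_0) = 0xD7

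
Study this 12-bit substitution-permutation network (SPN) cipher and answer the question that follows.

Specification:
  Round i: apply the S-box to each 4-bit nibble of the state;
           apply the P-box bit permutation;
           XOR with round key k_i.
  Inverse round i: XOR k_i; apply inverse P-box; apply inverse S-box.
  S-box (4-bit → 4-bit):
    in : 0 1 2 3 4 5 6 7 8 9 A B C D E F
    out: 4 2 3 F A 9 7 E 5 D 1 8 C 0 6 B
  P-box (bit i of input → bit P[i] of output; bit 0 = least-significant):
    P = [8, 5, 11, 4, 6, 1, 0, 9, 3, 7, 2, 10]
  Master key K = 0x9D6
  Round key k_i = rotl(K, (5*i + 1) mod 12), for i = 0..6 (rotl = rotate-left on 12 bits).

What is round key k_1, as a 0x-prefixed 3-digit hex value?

K = 0x9D6
k_0 = rotl(K, (5*0+1) mod 12) = rotl(K, 1) = 0x3AD
k_1 = rotl(K, (5*1+1) mod 12) = rotl(K, 6) = 0x5A7

0x5A7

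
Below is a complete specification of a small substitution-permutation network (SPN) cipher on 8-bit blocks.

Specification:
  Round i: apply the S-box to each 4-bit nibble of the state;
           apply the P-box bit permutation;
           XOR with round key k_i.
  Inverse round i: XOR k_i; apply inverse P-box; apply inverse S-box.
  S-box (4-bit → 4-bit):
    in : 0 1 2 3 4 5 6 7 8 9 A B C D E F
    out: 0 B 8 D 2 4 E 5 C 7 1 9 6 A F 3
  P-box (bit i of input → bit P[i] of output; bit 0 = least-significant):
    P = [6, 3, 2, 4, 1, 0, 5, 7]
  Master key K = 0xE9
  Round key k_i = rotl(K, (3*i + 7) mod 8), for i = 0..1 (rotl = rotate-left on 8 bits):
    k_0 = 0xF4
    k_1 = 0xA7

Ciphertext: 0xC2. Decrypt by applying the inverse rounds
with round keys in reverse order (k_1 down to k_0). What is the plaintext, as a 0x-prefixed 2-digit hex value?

0x92

s_0 = ciphertext = 0xC2
s_1 = InvRound(s_0, k_1) = 0xC7
s_2 = InvRound(s_1, k_0) = 0x92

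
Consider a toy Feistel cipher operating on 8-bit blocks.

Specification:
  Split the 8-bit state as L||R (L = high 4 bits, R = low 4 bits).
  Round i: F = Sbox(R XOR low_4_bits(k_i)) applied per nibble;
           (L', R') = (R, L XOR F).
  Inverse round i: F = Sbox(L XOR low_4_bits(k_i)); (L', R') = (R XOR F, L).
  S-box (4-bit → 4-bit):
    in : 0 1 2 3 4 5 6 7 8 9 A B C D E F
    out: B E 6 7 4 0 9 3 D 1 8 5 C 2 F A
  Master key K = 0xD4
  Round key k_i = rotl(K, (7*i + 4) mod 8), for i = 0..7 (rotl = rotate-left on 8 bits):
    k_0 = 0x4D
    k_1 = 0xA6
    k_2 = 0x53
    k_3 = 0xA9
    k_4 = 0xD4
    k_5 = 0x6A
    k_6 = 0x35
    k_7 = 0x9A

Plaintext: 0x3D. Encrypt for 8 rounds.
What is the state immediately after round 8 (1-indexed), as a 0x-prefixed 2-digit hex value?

0x32

s_0 = plaintext = 0x3D
s_1 = Round(s_0, k_0) = 0xD8
s_2 = Round(s_1, k_1) = 0x82
s_3 = Round(s_2, k_2) = 0x26
s_4 = Round(s_3, k_3) = 0x68
s_5 = Round(s_4, k_4) = 0x8A
s_6 = Round(s_5, k_5) = 0xA3
s_7 = Round(s_6, k_6) = 0x33
s_8 = Round(s_7, k_7) = 0x32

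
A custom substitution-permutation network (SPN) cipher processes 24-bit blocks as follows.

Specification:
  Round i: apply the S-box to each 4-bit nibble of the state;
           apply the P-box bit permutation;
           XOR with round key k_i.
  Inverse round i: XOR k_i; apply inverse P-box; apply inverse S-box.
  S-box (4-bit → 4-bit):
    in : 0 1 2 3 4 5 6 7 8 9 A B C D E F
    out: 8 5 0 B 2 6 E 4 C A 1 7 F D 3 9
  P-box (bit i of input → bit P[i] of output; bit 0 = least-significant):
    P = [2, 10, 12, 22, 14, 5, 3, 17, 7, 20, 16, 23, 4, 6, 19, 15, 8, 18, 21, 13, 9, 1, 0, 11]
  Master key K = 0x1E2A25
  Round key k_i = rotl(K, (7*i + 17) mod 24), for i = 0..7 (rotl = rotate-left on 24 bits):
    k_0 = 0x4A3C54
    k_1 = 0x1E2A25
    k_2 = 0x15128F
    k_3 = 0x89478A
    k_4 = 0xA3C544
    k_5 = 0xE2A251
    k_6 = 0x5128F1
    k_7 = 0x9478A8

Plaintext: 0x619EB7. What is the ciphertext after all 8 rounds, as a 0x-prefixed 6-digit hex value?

s_0 = plaintext = 0x619EB7
s_1 = Round(s_0, k_0) = 0x7AE5BF
s_2 = Round(s_1, k_1) = 0x4F6B58
s_3 = Round(s_2, k_2) = 0x4CA365
s_4 = Round(s_3, k_3) = 0x3F7230
s_5 = Round(s_4, k_4) = 0xE9AE66
s_6 = Round(s_5, k_5) = 0xB494EB
s_7 = Round(s_6, k_6) = 0x45FE96
s_8 = Round(s_7, k_7) = 0xE2EC1A

0xE2EC1A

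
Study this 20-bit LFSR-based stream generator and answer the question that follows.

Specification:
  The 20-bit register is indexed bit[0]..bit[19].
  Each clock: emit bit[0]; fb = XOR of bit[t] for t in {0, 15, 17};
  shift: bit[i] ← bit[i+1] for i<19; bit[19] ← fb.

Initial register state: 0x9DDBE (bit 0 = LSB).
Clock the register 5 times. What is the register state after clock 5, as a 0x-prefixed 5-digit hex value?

reg_0 = 0x9DDBE
clock 1: out=0, reg = 0xCEEDF
clock 2: out=1, reg = 0x6776F
clock 3: out=1, reg = 0x33BB7
clock 4: out=1, reg = 0x19DDB
clock 5: out=1, reg = 0x0CEED

0x0CEED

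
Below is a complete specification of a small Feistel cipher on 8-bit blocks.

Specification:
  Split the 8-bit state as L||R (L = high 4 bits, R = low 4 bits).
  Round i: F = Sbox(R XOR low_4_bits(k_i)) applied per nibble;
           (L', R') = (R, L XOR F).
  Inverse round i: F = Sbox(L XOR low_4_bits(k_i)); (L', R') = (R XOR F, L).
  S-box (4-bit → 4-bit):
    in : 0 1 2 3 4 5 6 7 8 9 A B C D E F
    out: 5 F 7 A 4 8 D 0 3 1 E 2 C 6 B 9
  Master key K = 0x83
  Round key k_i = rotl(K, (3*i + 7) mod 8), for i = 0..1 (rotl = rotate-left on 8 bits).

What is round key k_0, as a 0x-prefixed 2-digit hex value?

K = 0x83
k_0 = rotl(K, (3*0+7) mod 8) = rotl(K, 7) = 0xC1

0xC1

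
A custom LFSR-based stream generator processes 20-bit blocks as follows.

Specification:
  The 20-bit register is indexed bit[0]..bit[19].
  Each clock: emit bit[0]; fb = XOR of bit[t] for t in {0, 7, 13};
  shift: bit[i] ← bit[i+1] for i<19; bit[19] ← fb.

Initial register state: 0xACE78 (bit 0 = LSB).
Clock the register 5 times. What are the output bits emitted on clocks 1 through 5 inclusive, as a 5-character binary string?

00011

reg_0 = 0xACE78
clock 1: out=0, reg = 0x5673C
clock 2: out=0, reg = 0xAB39E
clock 3: out=0, reg = 0x559CF
clock 4: out=1, reg = 0x2ACE7
clock 5: out=1, reg = 0x95673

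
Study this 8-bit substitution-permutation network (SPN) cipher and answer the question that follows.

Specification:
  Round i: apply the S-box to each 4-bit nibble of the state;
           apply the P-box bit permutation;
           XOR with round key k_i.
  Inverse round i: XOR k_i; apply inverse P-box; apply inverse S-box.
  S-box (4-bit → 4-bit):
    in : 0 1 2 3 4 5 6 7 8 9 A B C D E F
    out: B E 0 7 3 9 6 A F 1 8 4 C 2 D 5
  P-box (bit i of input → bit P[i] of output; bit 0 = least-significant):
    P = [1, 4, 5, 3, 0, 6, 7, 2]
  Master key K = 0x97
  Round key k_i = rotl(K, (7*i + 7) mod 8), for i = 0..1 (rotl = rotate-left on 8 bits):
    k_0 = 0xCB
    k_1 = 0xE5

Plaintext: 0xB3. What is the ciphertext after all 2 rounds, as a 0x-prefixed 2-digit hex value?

s_0 = plaintext = 0xB3
s_1 = Round(s_0, k_0) = 0x79
s_2 = Round(s_1, k_1) = 0xA3

0xA3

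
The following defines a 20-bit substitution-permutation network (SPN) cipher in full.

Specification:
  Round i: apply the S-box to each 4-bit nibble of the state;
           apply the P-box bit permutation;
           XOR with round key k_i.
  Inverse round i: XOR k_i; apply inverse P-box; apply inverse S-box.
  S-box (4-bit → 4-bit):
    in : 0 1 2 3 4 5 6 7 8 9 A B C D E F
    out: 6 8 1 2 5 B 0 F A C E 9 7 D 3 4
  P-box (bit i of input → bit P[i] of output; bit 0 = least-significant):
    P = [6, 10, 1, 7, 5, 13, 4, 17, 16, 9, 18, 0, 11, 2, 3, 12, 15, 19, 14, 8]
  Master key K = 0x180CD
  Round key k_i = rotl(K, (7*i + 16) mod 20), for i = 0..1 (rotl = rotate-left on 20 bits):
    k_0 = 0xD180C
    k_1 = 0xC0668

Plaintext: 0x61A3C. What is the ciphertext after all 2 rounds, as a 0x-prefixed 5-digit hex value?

0xD4D5A

s_0 = plaintext = 0x61A3C
s_1 = Round(s_0, k_0) = 0x92E4F
s_2 = Round(s_1, k_1) = 0xD4D5A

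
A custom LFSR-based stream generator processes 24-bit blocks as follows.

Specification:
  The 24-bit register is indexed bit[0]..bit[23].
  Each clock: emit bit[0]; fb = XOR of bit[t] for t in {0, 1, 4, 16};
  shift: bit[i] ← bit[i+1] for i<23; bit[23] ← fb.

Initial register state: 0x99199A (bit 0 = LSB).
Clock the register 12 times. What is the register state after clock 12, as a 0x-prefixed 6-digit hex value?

0x357991

reg_0 = 0x99199A
clock 1: out=0, reg = 0xCC8CCD
clock 2: out=1, reg = 0xE64666
clock 3: out=0, reg = 0xF32333
clock 4: out=1, reg = 0x799199
clock 5: out=1, reg = 0xBCC8CC
clock 6: out=0, reg = 0x5E6466
clock 7: out=0, reg = 0xAF3233
clock 8: out=1, reg = 0x579919
clock 9: out=1, reg = 0xABCC8C
clock 10: out=0, reg = 0xD5E646
clock 11: out=0, reg = 0x6AF323
clock 12: out=1, reg = 0x357991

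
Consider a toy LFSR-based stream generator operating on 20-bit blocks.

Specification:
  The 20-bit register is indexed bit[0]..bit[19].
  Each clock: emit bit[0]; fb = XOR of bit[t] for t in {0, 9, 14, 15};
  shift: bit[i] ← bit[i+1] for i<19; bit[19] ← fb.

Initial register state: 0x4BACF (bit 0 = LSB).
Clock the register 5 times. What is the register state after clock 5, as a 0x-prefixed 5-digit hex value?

0x4A5D6

reg_0 = 0x4BACF
clock 1: out=1, reg = 0xA5D67
clock 2: out=1, reg = 0x52EB3
clock 3: out=1, reg = 0x29759
clock 4: out=1, reg = 0x94BAC
clock 5: out=0, reg = 0x4A5D6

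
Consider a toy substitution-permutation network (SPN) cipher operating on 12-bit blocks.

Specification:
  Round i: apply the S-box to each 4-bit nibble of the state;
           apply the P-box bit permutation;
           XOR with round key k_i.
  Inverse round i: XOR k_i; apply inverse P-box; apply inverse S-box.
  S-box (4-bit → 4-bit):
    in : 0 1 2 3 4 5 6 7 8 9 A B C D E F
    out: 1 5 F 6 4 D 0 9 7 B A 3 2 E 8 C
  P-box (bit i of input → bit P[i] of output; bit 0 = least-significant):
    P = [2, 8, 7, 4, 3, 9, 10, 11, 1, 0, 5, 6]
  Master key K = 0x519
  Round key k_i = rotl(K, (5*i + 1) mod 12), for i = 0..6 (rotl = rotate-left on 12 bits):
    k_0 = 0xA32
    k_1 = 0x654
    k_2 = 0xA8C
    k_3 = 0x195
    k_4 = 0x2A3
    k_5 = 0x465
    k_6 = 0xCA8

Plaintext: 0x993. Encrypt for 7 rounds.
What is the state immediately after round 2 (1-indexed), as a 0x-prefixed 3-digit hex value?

s_0 = plaintext = 0x993
s_1 = Round(s_0, k_0) = 0x1F9
s_2 = Round(s_1, k_1) = 0xB62
s_3 = Round(s_2, k_2) = 0xB1B
s_4 = Round(s_3, k_3) = 0x49A
s_5 = Round(s_4, k_4) = 0x99B
s_6 = Round(s_5, k_5) = 0xF2A
s_7 = Round(s_6, k_6) = 0x3D0

0xB62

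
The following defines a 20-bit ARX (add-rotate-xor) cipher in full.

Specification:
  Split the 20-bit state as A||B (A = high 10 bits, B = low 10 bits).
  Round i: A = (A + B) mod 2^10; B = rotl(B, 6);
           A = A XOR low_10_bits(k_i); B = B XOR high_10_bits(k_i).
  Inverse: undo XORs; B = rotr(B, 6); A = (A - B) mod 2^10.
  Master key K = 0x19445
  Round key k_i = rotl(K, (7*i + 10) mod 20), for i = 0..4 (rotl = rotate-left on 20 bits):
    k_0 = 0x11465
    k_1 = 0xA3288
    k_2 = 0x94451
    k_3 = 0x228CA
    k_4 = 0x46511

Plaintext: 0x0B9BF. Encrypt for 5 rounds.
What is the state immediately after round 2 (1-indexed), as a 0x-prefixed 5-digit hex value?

0xEB935

s_0 = plaintext = 0x0B9BF
s_1 = Round(s_0, k_0) = 0x6239E
s_2 = Round(s_1, k_1) = 0xEB935
s_3 = Round(s_2, k_2) = 0x2CB02
s_4 = Round(s_3, k_3) = 0xDF83A
s_5 = Round(s_4, k_4) = 0xAA79A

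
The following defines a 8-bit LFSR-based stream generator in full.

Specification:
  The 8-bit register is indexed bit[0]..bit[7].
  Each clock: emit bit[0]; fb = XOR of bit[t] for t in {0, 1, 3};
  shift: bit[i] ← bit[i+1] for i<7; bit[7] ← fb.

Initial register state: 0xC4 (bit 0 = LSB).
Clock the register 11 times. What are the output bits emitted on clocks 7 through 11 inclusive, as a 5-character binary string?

11011

reg_0 = 0xC4
clock 1: out=0, reg = 0x62
clock 2: out=0, reg = 0xB1
clock 3: out=1, reg = 0xD8
clock 4: out=0, reg = 0xEC
clock 5: out=0, reg = 0xF6
clock 6: out=0, reg = 0xFB
clock 7: out=1, reg = 0xFD
clock 8: out=1, reg = 0x7E
clock 9: out=0, reg = 0x3F
clock 10: out=1, reg = 0x9F
clock 11: out=1, reg = 0xCF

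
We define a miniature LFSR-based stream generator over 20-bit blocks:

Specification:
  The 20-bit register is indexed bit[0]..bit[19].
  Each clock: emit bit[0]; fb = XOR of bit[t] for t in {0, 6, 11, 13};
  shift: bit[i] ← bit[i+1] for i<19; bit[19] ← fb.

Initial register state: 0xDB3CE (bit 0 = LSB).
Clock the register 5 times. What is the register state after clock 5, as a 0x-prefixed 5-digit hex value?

reg_0 = 0xDB3CE
clock 1: out=0, reg = 0x6D9E7
clock 2: out=1, reg = 0xB6CF3
clock 3: out=1, reg = 0x5B679
clock 4: out=1, reg = 0xADB3C
clock 5: out=0, reg = 0xD6D9E

0xD6D9E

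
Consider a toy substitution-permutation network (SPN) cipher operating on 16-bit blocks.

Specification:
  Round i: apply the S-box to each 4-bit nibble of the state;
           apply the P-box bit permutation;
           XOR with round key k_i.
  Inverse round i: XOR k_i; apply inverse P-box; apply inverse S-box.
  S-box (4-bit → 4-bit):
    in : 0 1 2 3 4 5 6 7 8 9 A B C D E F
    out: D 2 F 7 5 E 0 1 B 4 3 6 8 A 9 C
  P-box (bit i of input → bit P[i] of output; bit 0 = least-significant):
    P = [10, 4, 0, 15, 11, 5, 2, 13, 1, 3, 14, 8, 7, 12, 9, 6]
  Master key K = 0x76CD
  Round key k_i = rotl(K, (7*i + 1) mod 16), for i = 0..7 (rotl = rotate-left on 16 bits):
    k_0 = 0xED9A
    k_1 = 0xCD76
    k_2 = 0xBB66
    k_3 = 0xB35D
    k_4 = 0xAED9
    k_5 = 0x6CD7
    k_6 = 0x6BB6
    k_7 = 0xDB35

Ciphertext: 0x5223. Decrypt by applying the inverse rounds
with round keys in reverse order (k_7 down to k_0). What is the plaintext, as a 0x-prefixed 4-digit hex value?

s_0 = ciphertext = 0x5223
s_1 = InvRound(s_0, k_7) = 0x6E4D
s_2 = InvRound(s_1, k_6) = 0xE813
s_3 = InvRound(s_2, k_5) = 0xE69E
s_4 = InvRound(s_3, k_4) = 0xC449
s_5 = InvRound(s_4, k_3) = 0xBFFA
s_6 = InvRound(s_5, k_2) = 0x719A
s_7 = InvRound(s_6, k_1) = 0x812E
s_8 = InvRound(s_7, k_0) = 0x792A

0x792A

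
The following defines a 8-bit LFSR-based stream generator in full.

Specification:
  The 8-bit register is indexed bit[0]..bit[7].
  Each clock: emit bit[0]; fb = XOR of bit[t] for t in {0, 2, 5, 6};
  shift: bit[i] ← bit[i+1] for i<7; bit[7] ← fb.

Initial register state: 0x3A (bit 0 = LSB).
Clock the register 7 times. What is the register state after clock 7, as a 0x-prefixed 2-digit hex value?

0xB2

reg_0 = 0x3A
clock 1: out=0, reg = 0x9D
clock 2: out=1, reg = 0x4E
clock 3: out=0, reg = 0x27
clock 4: out=1, reg = 0x93
clock 5: out=1, reg = 0xC9
clock 6: out=1, reg = 0x64
clock 7: out=0, reg = 0xB2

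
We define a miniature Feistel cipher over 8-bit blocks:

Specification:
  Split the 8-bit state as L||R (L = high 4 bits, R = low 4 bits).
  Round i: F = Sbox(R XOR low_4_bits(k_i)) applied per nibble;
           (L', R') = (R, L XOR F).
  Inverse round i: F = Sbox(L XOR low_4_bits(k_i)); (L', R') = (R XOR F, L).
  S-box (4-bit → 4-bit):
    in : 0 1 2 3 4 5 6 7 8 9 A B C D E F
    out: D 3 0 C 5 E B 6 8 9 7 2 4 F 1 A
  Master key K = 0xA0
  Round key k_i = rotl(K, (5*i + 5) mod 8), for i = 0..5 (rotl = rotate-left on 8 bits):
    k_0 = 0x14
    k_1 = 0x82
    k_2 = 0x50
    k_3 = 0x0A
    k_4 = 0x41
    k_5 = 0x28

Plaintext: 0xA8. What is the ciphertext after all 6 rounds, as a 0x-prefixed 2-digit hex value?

0x7B

s_0 = plaintext = 0xA8
s_1 = Round(s_0, k_0) = 0x8E
s_2 = Round(s_1, k_1) = 0xEC
s_3 = Round(s_2, k_2) = 0xCA
s_4 = Round(s_3, k_3) = 0xA1
s_5 = Round(s_4, k_4) = 0x17
s_6 = Round(s_5, k_5) = 0x7B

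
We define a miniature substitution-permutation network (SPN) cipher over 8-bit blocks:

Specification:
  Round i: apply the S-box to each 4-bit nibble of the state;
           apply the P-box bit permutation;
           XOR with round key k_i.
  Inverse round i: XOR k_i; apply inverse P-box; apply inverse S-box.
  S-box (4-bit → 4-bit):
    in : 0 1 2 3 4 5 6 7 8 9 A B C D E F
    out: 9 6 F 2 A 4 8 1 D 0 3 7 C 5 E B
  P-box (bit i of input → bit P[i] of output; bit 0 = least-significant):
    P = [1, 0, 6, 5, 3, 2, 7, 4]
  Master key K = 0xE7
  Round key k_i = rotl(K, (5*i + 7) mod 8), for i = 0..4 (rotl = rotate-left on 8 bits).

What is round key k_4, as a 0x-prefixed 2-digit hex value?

K = 0xE7
k_0 = rotl(K, (5*0+7) mod 8) = rotl(K, 7) = 0xF3
k_1 = rotl(K, (5*1+7) mod 8) = rotl(K, 4) = 0x7E
k_2 = rotl(K, (5*2+7) mod 8) = rotl(K, 1) = 0xCF
k_3 = rotl(K, (5*3+7) mod 8) = rotl(K, 6) = 0xF9
k_4 = rotl(K, (5*4+7) mod 8) = rotl(K, 3) = 0x3F

0x3F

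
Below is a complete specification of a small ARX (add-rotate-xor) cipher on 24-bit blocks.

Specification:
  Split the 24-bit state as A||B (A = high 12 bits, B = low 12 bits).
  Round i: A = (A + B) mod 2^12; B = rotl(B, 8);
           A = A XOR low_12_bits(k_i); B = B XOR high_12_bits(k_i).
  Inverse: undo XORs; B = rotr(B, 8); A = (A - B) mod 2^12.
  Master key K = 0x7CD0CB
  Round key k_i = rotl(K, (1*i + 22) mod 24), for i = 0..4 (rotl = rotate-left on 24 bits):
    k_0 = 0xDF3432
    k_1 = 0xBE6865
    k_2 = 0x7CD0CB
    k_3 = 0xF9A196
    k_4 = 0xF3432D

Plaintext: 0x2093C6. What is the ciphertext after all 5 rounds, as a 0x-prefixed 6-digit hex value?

0x225D40

s_0 = plaintext = 0x2093C6
s_1 = Round(s_0, k_0) = 0x1FDBCF
s_2 = Round(s_1, k_1) = 0x5A945A
s_3 = Round(s_2, k_2) = 0xAC8D88
s_4 = Round(s_3, k_3) = 0x9C6742
s_5 = Round(s_4, k_4) = 0x225D40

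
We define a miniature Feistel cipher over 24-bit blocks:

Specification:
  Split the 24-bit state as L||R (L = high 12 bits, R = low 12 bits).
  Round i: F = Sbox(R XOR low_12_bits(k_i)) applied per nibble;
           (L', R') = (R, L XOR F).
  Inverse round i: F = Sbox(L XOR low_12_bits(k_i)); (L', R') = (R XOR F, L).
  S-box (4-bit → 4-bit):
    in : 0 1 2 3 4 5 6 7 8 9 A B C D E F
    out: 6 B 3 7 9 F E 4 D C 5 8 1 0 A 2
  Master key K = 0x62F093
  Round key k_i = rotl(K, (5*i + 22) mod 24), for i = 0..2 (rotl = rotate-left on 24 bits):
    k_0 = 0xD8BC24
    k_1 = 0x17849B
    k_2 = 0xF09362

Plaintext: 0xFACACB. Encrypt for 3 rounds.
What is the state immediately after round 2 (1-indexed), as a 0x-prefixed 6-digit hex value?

s_0 = plaintext = 0xFACACB
s_1 = Round(s_0, k_0) = 0xACB10E
s_2 = Round(s_1, k_1) = 0x10E504
s_3 = Round(s_2, k_2) = 0x504FE0

0x10E504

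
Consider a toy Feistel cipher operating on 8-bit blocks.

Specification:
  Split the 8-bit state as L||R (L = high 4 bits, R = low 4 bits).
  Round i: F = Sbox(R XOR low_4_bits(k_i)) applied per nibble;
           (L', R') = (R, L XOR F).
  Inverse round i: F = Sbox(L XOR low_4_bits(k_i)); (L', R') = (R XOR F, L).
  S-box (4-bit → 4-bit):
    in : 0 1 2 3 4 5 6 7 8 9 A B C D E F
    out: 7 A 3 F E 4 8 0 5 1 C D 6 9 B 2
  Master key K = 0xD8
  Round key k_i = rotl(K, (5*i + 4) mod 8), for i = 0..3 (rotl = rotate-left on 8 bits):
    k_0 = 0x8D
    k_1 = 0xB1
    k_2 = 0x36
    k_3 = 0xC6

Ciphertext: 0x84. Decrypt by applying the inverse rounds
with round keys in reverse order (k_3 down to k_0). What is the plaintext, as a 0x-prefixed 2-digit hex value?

s_0 = ciphertext = 0x84
s_1 = InvRound(s_0, k_3) = 0xF8
s_2 = InvRound(s_1, k_2) = 0x9F
s_3 = InvRound(s_2, k_1) = 0xA9
s_4 = InvRound(s_3, k_0) = 0x9A

0x9A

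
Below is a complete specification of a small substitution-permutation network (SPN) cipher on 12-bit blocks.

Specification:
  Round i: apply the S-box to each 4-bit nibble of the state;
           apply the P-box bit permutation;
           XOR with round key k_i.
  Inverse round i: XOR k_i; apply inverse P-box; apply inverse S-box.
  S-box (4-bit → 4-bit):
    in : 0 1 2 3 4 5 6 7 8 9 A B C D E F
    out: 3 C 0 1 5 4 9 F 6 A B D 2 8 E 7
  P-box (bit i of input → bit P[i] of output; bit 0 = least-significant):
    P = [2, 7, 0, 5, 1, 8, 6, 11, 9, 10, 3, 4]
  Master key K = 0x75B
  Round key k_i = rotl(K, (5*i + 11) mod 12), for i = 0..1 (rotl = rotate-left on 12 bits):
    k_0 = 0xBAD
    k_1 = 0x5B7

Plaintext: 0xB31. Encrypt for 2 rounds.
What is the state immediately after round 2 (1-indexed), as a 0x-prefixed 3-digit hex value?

0x883

s_0 = plaintext = 0xB31
s_1 = Round(s_0, k_0) = 0x996
s_2 = Round(s_1, k_1) = 0x883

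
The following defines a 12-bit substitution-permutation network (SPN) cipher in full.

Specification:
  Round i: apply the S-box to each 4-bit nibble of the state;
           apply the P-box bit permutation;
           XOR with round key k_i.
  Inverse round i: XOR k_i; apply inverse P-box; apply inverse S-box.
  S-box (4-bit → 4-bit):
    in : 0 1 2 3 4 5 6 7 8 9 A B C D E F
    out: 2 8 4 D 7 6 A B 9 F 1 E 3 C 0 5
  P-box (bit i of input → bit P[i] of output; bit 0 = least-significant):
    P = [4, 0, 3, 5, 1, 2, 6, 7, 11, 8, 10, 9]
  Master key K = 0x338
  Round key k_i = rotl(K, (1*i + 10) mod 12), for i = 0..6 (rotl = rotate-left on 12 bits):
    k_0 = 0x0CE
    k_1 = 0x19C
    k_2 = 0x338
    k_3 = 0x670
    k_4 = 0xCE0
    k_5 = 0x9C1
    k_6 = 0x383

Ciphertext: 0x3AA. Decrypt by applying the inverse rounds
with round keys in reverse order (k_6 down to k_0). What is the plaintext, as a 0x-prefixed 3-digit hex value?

0xA82

s_0 = ciphertext = 0x3AA
s_1 = InvRound(s_0, k_6) = 0xEEB
s_2 = InvRound(s_1, k_5) = 0xBAD
s_3 = InvRound(s_2, k_4) = 0xB55
s_4 = InvRound(s_3, k_3) = 0x406
s_5 = InvRound(s_4, k_2) = 0xBC3
s_6 = InvRound(s_5, k_1) = 0x844
s_7 = InvRound(s_6, k_0) = 0xA82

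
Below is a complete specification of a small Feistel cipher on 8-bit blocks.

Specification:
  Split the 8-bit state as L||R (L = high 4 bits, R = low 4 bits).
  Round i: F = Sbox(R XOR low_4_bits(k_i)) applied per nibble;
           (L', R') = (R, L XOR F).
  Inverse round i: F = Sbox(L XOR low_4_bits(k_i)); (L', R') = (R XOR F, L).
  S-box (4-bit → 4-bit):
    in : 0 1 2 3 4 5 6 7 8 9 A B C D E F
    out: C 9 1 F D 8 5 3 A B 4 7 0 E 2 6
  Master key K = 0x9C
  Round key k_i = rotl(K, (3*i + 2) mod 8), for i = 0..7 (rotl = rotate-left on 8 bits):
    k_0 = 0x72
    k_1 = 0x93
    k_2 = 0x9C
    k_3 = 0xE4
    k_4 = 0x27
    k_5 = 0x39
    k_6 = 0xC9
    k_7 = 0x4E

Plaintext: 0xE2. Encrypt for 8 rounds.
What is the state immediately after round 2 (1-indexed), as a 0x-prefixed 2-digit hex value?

s_0 = plaintext = 0xE2
s_1 = Round(s_0, k_0) = 0x22
s_2 = Round(s_1, k_1) = 0x2B
s_3 = Round(s_2, k_2) = 0xB1
s_4 = Round(s_3, k_3) = 0x13
s_5 = Round(s_4, k_4) = 0x3C
s_6 = Round(s_5, k_5) = 0xCB
s_7 = Round(s_6, k_6) = 0xBD
s_8 = Round(s_7, k_7) = 0xD4

0x2B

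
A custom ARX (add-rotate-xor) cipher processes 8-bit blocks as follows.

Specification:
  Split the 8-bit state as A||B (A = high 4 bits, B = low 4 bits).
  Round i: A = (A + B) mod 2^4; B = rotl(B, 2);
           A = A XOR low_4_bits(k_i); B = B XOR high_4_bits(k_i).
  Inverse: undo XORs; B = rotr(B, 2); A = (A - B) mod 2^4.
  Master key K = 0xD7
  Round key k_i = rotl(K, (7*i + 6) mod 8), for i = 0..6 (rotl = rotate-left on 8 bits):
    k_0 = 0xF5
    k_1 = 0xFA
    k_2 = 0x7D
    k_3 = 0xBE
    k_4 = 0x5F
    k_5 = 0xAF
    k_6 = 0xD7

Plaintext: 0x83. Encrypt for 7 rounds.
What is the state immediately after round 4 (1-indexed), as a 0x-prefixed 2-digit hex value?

s_0 = plaintext = 0x83
s_1 = Round(s_0, k_0) = 0xE3
s_2 = Round(s_1, k_1) = 0xB3
s_3 = Round(s_2, k_2) = 0x3B
s_4 = Round(s_3, k_3) = 0x05
s_5 = Round(s_4, k_4) = 0xA0
s_6 = Round(s_5, k_5) = 0x5A
s_7 = Round(s_6, k_6) = 0x87

0x05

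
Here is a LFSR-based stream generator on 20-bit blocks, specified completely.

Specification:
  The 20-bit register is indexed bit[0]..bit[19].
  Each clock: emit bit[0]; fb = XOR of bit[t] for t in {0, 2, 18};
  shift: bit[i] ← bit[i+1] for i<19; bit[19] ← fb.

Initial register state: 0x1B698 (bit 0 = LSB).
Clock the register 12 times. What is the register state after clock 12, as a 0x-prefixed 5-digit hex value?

reg_0 = 0x1B698
clock 1: out=0, reg = 0x0DB4C
clock 2: out=0, reg = 0x86DA6
clock 3: out=0, reg = 0xC36D3
clock 4: out=1, reg = 0x61B69
clock 5: out=1, reg = 0x30DB4
clock 6: out=0, reg = 0x986DA
clock 7: out=0, reg = 0x4C36D
clock 8: out=1, reg = 0xA61B6
clock 9: out=0, reg = 0xD30DB
clock 10: out=1, reg = 0x6986D
clock 11: out=1, reg = 0xB4C36
clock 12: out=0, reg = 0xDA61B

0xDA61B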